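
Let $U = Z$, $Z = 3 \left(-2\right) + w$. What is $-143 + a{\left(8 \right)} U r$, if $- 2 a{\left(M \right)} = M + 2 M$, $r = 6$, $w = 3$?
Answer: $73$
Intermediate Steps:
$a{\left(M \right)} = - \frac{3 M}{2}$ ($a{\left(M \right)} = - \frac{M + 2 M}{2} = - \frac{3 M}{2}$)
$Z = -3$ ($Z = 3 \left(-2\right) + 3 = -6 + 3 = -3$)
$U = -3$
$-143 + a{\left(8 \right)} U r = -143 + \left(- \frac{3}{2}\right) 8 \left(\left(-3\right) 6\right) = -143 - -216 = -143 + 216 = 73$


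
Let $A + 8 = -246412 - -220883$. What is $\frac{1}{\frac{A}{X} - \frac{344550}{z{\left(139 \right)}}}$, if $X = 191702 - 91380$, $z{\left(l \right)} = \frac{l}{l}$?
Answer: $- \frac{100322}{34565970637} \approx -2.9023 \cdot 10^{-6}$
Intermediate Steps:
$A = -25537$ ($A = -8 - 25529 = -25537$)
$z{\left(l \right)} = 1$
$X = 100322$ ($X = 191702 - 91380 = 100322$)
$\frac{1}{\frac{A}{X} - \frac{344550}{z{\left(139 \right)}}} = \frac{1}{- \frac{25537}{100322} - \frac{344550}{1}} = \frac{1}{\left(-25537\right) \frac{1}{100322} - 344550} = \frac{1}{- \frac{25537}{100322} - 344550} = \frac{1}{- \frac{34565970637}{100322}} = - \frac{100322}{34565970637}$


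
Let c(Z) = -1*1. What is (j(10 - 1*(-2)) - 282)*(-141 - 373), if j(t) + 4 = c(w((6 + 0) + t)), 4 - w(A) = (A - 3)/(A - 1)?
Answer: 147518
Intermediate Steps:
w(A) = 4 - (-3 + A)/(-1 + A) (w(A) = 4 - (A - 3)/(A - 1) = 4 - (-3 + A)/(-1 + A))
c(Z) = -1
j(t) = -5 (j(t) = -4 - 1 = -5)
(j(10 - 1*(-2)) - 282)*(-141 - 373) = (-5 - 282)*(-141 - 373) = -287*(-514) = 147518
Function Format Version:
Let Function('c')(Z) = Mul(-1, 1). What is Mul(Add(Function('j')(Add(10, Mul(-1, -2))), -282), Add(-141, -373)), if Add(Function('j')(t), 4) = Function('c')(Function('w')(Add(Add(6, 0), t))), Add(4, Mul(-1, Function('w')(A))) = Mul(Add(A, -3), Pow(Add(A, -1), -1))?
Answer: 147518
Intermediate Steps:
Function('w')(A) = Add(4, Mul(-1, Pow(Add(-1, A), -1), Add(-3, A))) (Function('w')(A) = Add(4, Mul(-1, Mul(Add(A, -3), Pow(Add(A, -1), -1)))) = Add(4, Mul(-1, Mul(Add(-3, A), Pow(Add(-1, A), -1)))) = Add(4, Mul(-1, Mul(Pow(Add(-1, A), -1), Add(-3, A)))) = Add(4, Mul(-1, Pow(Add(-1, A), -1), Add(-3, A))))
Function('c')(Z) = -1
Function('j')(t) = -5 (Function('j')(t) = Add(-4, -1) = -5)
Mul(Add(Function('j')(Add(10, Mul(-1, -2))), -282), Add(-141, -373)) = Mul(Add(-5, -282), Add(-141, -373)) = Mul(-287, -514) = 147518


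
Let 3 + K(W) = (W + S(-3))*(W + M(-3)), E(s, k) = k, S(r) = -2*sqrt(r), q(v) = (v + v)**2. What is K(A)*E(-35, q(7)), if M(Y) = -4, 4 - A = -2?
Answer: 1764 - 784*I*sqrt(3) ≈ 1764.0 - 1357.9*I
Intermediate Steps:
A = 6 (A = 4 - 1*(-2) = 4 + 2 = 6)
q(v) = 4*v**2 (q(v) = (2*v)**2 = 4*v**2)
K(W) = -3 + (-4 + W)*(W - 2*I*sqrt(3)) (K(W) = -3 + (W - 2*I*sqrt(3))*(W - 4) = -3 + (W - 2*I*sqrt(3))*(-4 + W) = -3 + (-4 + W)*(W - 2*I*sqrt(3)))
K(A)*E(-35, q(7)) = (-3 + 6**2 - 4*6 + 8*I*sqrt(3) - 2*I*6*sqrt(3))*(4*7**2) = (-3 + 36 - 24 + 8*I*sqrt(3) - 12*I*sqrt(3))*(4*49) = (9 - 4*I*sqrt(3))*196 = 1764 - 784*I*sqrt(3)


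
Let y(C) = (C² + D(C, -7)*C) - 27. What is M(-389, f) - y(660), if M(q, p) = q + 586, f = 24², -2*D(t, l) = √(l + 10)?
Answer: -435376 + 330*√3 ≈ -4.3480e+5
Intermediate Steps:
D(t, l) = -√(10 + l)/2 (D(t, l) = -√(l + 10)/2 = -√(10 + l)/2)
y(C) = -27 + C² - C*√3/2 (y(C) = (C² + (-√(10 - 7)/2)*C) - 27 = (C² + (-√3/2)*C) - 27 = (C² - C*√3/2) - 27 = -27 + C² - C*√3/2)
f = 576
M(q, p) = 586 + q
M(-389, f) - y(660) = (586 - 389) - (-27 + 660² - ½*660*√3) = 197 - (-27 + 435600 - 330*√3) = 197 - (435573 - 330*√3) = 197 + (-435573 + 330*√3) = -435376 + 330*√3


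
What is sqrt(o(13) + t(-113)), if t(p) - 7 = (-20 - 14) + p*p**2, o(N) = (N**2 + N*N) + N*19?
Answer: I*sqrt(1442339) ≈ 1201.0*I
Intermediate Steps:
o(N) = 2*N**2 + 19*N (o(N) = (N**2 + N**2) + 19*N = 2*N**2 + 19*N)
t(p) = -27 + p**3 (t(p) = 7 + ((-20 - 14) + p*p**2) = 7 + (-34 + p**3) = -27 + p**3)
sqrt(o(13) + t(-113)) = sqrt(13*(19 + 2*13) + (-27 + (-113)**3)) = sqrt(13*(19 + 26) + (-27 - 1442897)) = sqrt(13*45 - 1442924) = sqrt(585 - 1442924) = sqrt(-1442339) = I*sqrt(1442339)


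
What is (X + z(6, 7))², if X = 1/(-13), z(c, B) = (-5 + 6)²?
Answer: 144/169 ≈ 0.85207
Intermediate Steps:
z(c, B) = 1 (z(c, B) = 1² = 1)
X = -1/13 ≈ -0.076923
(X + z(6, 7))² = (-1/13 + 1)² = (12/13)² = 144/169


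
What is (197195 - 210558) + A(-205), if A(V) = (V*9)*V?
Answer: 364862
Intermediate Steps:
A(V) = 9*V² (A(V) = (9*V)*V = 9*V²)
(197195 - 210558) + A(-205) = (197195 - 210558) + 9*(-205)² = -13363 + 9*42025 = -13363 + 378225 = 364862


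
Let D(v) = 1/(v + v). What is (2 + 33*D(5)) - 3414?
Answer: -34087/10 ≈ -3408.7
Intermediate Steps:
D(v) = 1/(2*v)
(2 + 33*D(5)) - 3414 = (2 + 33*((½)/5)) - 3414 = (2 + 33*((½)*(⅕))) - 3414 = (2 + 33*(⅒)) - 3414 = (2 + 33/10) - 3414 = 53/10 - 3414 = -34087/10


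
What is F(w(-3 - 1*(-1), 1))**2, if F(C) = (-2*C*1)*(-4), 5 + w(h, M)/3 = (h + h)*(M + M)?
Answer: 97344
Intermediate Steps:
w(h, M) = -15 + 12*M*h (w(h, M) = -15 + 3*((h + h)*(M + M)) = -15 + 3*((2*h)*(2*M)) = -15 + 3*(4*M*h) = -15 + 12*M*h)
F(C) = 8*C (F(C) = -2*C*(-4) = 8*C)
F(w(-3 - 1*(-1), 1))**2 = (8*(-15 + 12*1*(-3 - 1*(-1))))**2 = (8*(-15 + 12*1*(-3 + 1)))**2 = (8*(-15 + 12*1*(-2)))**2 = (8*(-15 - 24))**2 = (8*(-39))**2 = (-312)**2 = 97344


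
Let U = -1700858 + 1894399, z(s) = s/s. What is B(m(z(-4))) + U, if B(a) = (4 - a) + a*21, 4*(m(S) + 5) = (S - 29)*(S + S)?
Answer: 193165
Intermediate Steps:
z(s) = 1
m(S) = -5 + S*(-29 + S)/2 (m(S) = -5 + ((S - 29)*(S + S))/4 = -5 + ((-29 + S)*(2*S))/4 = -5 + (2*S*(-29 + S))/4 = -5 + S*(-29 + S)/2)
B(a) = 4 + 20*a (B(a) = (4 - a) + 21*a = 4 + 20*a)
U = 193541
B(m(z(-4))) + U = (4 + 20*(-5 + (½)*1² - 29/2*1)) + 193541 = (4 + 20*(-5 + (½)*1 - 29/2)) + 193541 = (4 + 20*(-5 + ½ - 29/2)) + 193541 = (4 + 20*(-19)) + 193541 = (4 - 380) + 193541 = -376 + 193541 = 193165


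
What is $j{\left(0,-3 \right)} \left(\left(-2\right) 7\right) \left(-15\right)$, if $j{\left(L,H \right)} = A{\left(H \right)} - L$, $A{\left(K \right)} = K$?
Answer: $-630$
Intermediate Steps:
$j{\left(L,H \right)} = H - L$
$j{\left(0,-3 \right)} \left(\left(-2\right) 7\right) \left(-15\right) = \left(-3 - 0\right) \left(\left(-2\right) 7\right) \left(-15\right) = \left(-3 + 0\right) \left(-14\right) \left(-15\right) = \left(-3\right) \left(-14\right) \left(-15\right) = 42 \left(-15\right) = -630$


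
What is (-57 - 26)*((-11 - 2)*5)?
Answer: 5395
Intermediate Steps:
(-57 - 26)*((-11 - 2)*5) = -(-1079)*5 = -83*(-65) = 5395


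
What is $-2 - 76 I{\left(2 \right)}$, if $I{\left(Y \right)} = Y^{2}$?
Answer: $-306$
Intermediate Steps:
$-2 - 76 I{\left(2 \right)} = -2 - 76 \cdot 2^{2} = -2 - 304 = -306$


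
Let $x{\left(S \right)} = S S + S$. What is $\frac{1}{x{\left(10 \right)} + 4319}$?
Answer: $\frac{1}{4429} \approx 0.00022578$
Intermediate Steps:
$x{\left(S \right)} = S + S^{2}$ ($x{\left(S \right)} = S^{2} + S = S + S^{2}$)
$\frac{1}{x{\left(10 \right)} + 4319} = \frac{1}{10 \left(1 + 10\right) + 4319} = \frac{1}{10 \cdot 11 + 4319} = \frac{1}{110 + 4319} = \frac{1}{4429}$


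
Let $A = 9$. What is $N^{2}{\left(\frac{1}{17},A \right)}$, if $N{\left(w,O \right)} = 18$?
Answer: $324$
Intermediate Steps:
$N^{2}{\left(\frac{1}{17},A \right)} = 18^{2} = 324$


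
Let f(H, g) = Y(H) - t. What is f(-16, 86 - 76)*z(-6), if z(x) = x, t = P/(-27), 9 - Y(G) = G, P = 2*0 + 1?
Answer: -1352/9 ≈ -150.22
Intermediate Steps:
P = 1 (P = 0 + 1 = 1)
Y(G) = 9 - G
t = -1/27 (t = 1/(-27) = 1*(-1/27) = -1/27 ≈ -0.037037)
f(H, g) = 244/27 - H (f(H, g) = (9 - H) - 1*(-1/27) = (9 - H) + 1/27 = 244/27 - H)
f(-16, 86 - 76)*z(-6) = (244/27 - 1*(-16))*(-6) = (244/27 + 16)*(-6) = (676/27)*(-6) = -1352/9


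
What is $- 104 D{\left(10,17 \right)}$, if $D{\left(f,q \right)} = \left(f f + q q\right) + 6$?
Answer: $-41080$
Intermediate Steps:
$D{\left(f,q \right)} = 6 + f^{2} + q^{2}$ ($D{\left(f,q \right)} = \left(f^{2} + q^{2}\right) + 6 = 6 + f^{2} + q^{2}$)
$- 104 D{\left(10,17 \right)} = - 104 \left(6 + 10^{2} + 17^{2}\right) = - 104 \left(6 + 100 + 289\right) = \left(-104\right) 395 = -41080$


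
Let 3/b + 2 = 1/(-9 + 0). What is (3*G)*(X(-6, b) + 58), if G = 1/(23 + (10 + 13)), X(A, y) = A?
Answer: 78/23 ≈ 3.3913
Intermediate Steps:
b = -27/19 (b = 3/(-2 + 1/(-9 + 0)) = 3/(-2 + 1/(-9)) = 3/(-2 - 1/9) = 3/(-19/9) = 3*(-9/19) = -27/19 ≈ -1.4211)
G = 1/46 (G = 1/(23 + 23) = 1/46 ≈ 0.021739)
(3*G)*(X(-6, b) + 58) = (3*(1/46))*(-6 + 58) = (3/46)*52 = 78/23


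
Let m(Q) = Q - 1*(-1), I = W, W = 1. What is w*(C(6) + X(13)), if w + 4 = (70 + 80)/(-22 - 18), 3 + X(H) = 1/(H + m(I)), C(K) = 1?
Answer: 899/60 ≈ 14.983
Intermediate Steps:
I = 1
m(Q) = 1 + Q (m(Q) = Q + 1 = 1 + Q)
X(H) = -3 + 1/(2 + H) (X(H) = -3 + 1/(H + (1 + 1)) = -3 + 1/(H + 2) = -3 + 1/(2 + H))
w = -31/4 (w = -4 + (70 + 80)/(-22 - 18) = -4 + 150/(-40) = -4 + 150*(-1/40) = -4 - 15/4 = -31/4 ≈ -7.7500)
w*(C(6) + X(13)) = -31*(1 + (-5 - 3*13)/(2 + 13))/4 = -31*(1 + (-5 - 39)/15)/4 = -31*(1 + (1/15)*(-44))/4 = -31*(1 - 44/15)/4 = -31/4*(-29/15) = 899/60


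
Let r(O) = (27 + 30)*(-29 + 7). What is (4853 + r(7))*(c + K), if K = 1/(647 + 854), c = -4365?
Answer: -23580158536/1501 ≈ -1.5710e+7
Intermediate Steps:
r(O) = -1254 (r(O) = 57*(-22) = -1254)
K = 1/1501 ≈ 0.00066622
(4853 + r(7))*(c + K) = (4853 - 1254)*(-4365 + 1/1501) = 3599*(-6551864/1501) = -23580158536/1501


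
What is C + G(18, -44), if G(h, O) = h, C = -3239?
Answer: -3221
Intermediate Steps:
C + G(18, -44) = -3239 + 18 = -3221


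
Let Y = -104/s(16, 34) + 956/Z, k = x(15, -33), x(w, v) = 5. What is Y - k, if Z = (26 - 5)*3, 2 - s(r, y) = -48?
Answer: 12749/1575 ≈ 8.0946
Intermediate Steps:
s(r, y) = 50 (s(r, y) = 2 - 1*(-48) = 2 + 48 = 50)
Z = 63 (Z = 21*3 = 63)
k = 5
Y = 20624/1575 (Y = -104/50 + 956/63 = -104*1/50 + 956*(1/63) = -52/25 + 956/63 = 20624/1575 ≈ 13.095)
Y - k = 20624/1575 - 1*5 = 20624/1575 - 5 = 12749/1575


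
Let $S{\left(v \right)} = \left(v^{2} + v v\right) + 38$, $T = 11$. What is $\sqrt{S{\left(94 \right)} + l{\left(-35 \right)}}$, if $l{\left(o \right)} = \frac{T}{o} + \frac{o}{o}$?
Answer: $\frac{\sqrt{21695590}}{35} \approx 133.08$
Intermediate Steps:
$S{\left(v \right)} = 38 + 2 v^{2}$ ($S{\left(v \right)} = \left(v^{2} + v^{2}\right) + 38 = 2 v^{2} + 38 = 38 + 2 v^{2}$)
$l{\left(o \right)} = 1 + \frac{11}{o}$ ($l{\left(o \right)} = \frac{11}{o} + \frac{o}{o} = \frac{11}{o} + 1 = 1 + \frac{11}{o}$)
$\sqrt{S{\left(94 \right)} + l{\left(-35 \right)}} = \sqrt{\left(38 + 2 \cdot 94^{2}\right) + \frac{11 - 35}{-35}} = \sqrt{\left(38 + 2 \cdot 8836\right) - - \frac{24}{35}} = \sqrt{\left(38 + 17672\right) + \frac{24}{35}} = \sqrt{17710 + \frac{24}{35}} = \sqrt{\frac{619874}{35}} = \frac{\sqrt{21695590}}{35}$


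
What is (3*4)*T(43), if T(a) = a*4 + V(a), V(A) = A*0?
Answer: 2064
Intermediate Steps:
V(A) = 0
T(a) = 4*a (T(a) = a*4 + 0 = 4*a + 0 = 4*a)
(3*4)*T(43) = (3*4)*(4*43) = 12*172 = 2064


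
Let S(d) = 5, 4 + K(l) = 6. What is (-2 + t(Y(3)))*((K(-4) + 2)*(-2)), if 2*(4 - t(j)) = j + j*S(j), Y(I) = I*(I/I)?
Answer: 56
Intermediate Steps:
K(l) = 2 (K(l) = -4 + 6 = 2)
Y(I) = I (Y(I) = I*1 = I)
t(j) = 4 - 3*j (t(j) = 4 - (j + j*5)/2 = 4 - (j + 5*j)/2 = 4 - 3*j)
(-2 + t(Y(3)))*((K(-4) + 2)*(-2)) = (-2 + (4 - 3*3))*((2 + 2)*(-2)) = (-2 + (4 - 9))*(4*(-2)) = (-2 - 5)*(-8) = -7*(-8) = 56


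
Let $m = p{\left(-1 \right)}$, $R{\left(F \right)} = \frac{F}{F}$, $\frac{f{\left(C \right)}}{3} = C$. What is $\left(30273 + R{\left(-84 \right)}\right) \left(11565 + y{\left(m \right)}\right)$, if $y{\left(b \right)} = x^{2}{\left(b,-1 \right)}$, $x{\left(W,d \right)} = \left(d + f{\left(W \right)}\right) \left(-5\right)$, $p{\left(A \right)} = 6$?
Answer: $568848460$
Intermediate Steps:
$f{\left(C \right)} = 3 C$
$R{\left(F \right)} = 1$
$x{\left(W,d \right)} = - 15 W - 5 d$ ($x{\left(W,d \right)} = \left(d + 3 W\right) \left(-5\right) = - 15 W - 5 d$)
$m = 6$
$y{\left(b \right)} = \left(5 - 15 b\right)^{2}$ ($y{\left(b \right)} = \left(- 15 b - -5\right)^{2} = \left(- 15 b + 5\right)^{2} = \left(5 - 15 b\right)^{2}$)
$\left(30273 + R{\left(-84 \right)}\right) \left(11565 + y{\left(m \right)}\right) = \left(30273 + 1\right) \left(11565 + 25 \left(-1 + 3 \cdot 6\right)^{2}\right) = 30274 \left(11565 + 25 \left(-1 + 18\right)^{2}\right) = 30274 \left(11565 + 25 \cdot 17^{2}\right) = 30274 \left(11565 + 25 \cdot 289\right) = 30274 \left(11565 + 7225\right) = 30274 \cdot 18790 = 568848460$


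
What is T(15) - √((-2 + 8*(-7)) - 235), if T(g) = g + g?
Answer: 30 - I*√293 ≈ 30.0 - 17.117*I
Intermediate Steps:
T(g) = 2*g
T(15) - √((-2 + 8*(-7)) - 235) = 2*15 - √((-2 + 8*(-7)) - 235) = 30 - √((-2 - 56) - 235) = 30 - √(-58 - 235) = 30 - √(-293) = 30 - I*√293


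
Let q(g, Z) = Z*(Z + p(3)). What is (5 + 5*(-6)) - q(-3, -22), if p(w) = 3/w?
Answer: -487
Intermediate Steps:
q(g, Z) = Z*(1 + Z) (q(g, Z) = Z*(Z + 3/3) = Z*(Z + 3*(⅓)) = Z*(Z + 1) = Z*(1 + Z))
(5 + 5*(-6)) - q(-3, -22) = (5 + 5*(-6)) - (-22)*(1 - 22) = (5 - 30) - (-22)*(-21) = -25 - 1*462 = -25 - 462 = -487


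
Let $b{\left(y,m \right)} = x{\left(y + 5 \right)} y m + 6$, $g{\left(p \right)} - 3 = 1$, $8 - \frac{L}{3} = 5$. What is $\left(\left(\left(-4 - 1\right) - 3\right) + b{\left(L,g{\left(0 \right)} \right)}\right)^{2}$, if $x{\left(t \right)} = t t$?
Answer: $49758916$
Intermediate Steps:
$L = 9$ ($L = 24 - 15 = 9$)
$g{\left(p \right)} = 4$ ($g{\left(p \right)} = 3 + 1 = 4$)
$x{\left(t \right)} = t^{2}$
$b{\left(y,m \right)} = 6 + m y \left(5 + y\right)^{2}$ ($b{\left(y,m \right)} = \left(y + 5\right)^{2} y m + 6 = \left(5 + y\right)^{2} y m + 6 = y \left(5 + y\right)^{2} m + 6 = m y \left(5 + y\right)^{2} + 6 = 6 + m y \left(5 + y\right)^{2}$)
$\left(\left(\left(-4 - 1\right) - 3\right) + b{\left(L,g{\left(0 \right)} \right)}\right)^{2} = \left(\left(\left(-4 - 1\right) - 3\right) + \left(6 + 4 \cdot 9 \left(5 + 9\right)^{2}\right)\right)^{2} = \left(\left(-5 - 3\right) + \left(6 + 4 \cdot 9 \cdot 14^{2}\right)\right)^{2} = \left(-8 + \left(6 + 4 \cdot 9 \cdot 196\right)\right)^{2} = \left(-8 + \left(6 + 7056\right)\right)^{2} = \left(-8 + 7062\right)^{2} = 7054^{2} = 49758916$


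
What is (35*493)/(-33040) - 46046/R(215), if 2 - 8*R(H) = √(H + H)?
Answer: 347634383/201072 + 184184*√430/213 ≈ 19660.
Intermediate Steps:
R(H) = ¼ - √2*√H/8 (R(H) = ¼ - √(H + H)/8 = ¼ - √2*√H/8)
(35*493)/(-33040) - 46046/R(215) = (35*493)/(-33040) - 46046/(¼ - √2*√215/8) = 17255*(-1/33040) - 46046/(¼ - √430/8) = -493/944 - 46046/(¼ - √430/8)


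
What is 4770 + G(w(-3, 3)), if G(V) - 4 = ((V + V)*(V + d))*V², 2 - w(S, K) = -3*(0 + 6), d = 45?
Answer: 1044774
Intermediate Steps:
w(S, K) = 20 (w(S, K) = 2 - (-3)*(0 + 6) = 2 - (-3)*6 = 2 - 1*(-18) = 2 + 18 = 20)
G(V) = 4 + 2*V³*(45 + V) (G(V) = 4 + ((V + V)*(V + 45))*V² = 4 + ((2*V)*(45 + V))*V² = 4 + (2*V*(45 + V))*V² = 4 + 2*V³*(45 + V))
4770 + G(w(-3, 3)) = 4770 + (4 + 2*20⁴ + 90*20³) = 4770 + (4 + 2*160000 + 90*8000) = 4770 + (4 + 320000 + 720000) = 4770 + 1040004 = 1044774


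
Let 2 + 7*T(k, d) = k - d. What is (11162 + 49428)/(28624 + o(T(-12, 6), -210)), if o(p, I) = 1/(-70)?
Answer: 4241300/2003679 ≈ 2.1168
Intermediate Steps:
T(k, d) = -2/7 - d/7 + k/7 (T(k, d) = -2/7 + (k - d)/7 = -2/7 + (-d/7 + k/7) = -2/7 - d/7 + k/7)
o(p, I) = -1/70
(11162 + 49428)/(28624 + o(T(-12, 6), -210)) = (11162 + 49428)/(28624 - 1/70) = 60590/(2003679/70) = 60590*(70/2003679) = 4241300/2003679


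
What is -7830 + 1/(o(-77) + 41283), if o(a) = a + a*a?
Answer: -369067049/47135 ≈ -7830.0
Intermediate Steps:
o(a) = a + a²
-7830 + 1/(o(-77) + 41283) = -7830 + 1/(-77*(1 - 77) + 41283) = -7830 + 1/(-77*(-76) + 41283) = -7830 + 1/(5852 + 41283) = -7830 + 1/47135 = -369067049/47135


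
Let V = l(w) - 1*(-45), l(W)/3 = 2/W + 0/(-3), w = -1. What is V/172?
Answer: 39/172 ≈ 0.22674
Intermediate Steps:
l(W) = 6/W (l(W) = 3*(2/W + 0/(-3)) = 3*(2/W + 0*(-1/3)) = 3*(2/W + 0) = 3*(2/W) = 6/W)
V = 39 (V = 6/(-1) - 1*(-45) = 6*(-1) + 45 = -6 + 45 = 39)
V/172 = 39/172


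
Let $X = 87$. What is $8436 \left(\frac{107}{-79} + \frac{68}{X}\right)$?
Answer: $- \frac{11070844}{2291} \approx -4832.3$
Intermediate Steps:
$8436 \left(\frac{107}{-79} + \frac{68}{X}\right) = 8436 \left(\frac{107}{-79} + \frac{68}{87}\right) = 8436 \left(107 \left(- \frac{1}{79}\right) + 68 \cdot \frac{1}{87}\right) = 8436 \left(- \frac{107}{79} + \frac{68}{87}\right) = 8436 \left(- \frac{3937}{6873}\right) = - \frac{11070844}{2291}$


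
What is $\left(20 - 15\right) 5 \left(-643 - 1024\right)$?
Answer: $-41675$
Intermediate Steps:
$\left(20 - 15\right) 5 \left(-643 - 1024\right) = 5 \cdot 5 \left(-1667\right) = 25 \left(-1667\right) = -41675$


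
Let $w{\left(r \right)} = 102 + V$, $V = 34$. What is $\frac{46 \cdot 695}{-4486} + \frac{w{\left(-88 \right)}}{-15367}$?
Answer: $- \frac{245946543}{34468181} \approx -7.1355$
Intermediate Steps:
$w{\left(r \right)} = 136$ ($w{\left(r \right)} = 102 + 34 = 136$)
$\frac{46 \cdot 695}{-4486} + \frac{w{\left(-88 \right)}}{-15367} = \frac{46 \cdot 695}{-4486} + \frac{136}{-15367} = 31970 \left(- \frac{1}{4486}\right) + 136 \left(- \frac{1}{15367}\right) = - \frac{15985}{2243} - \frac{136}{15367} = - \frac{245946543}{34468181}$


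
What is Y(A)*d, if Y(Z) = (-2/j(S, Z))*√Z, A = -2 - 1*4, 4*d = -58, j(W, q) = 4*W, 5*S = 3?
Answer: 145*I*√6/12 ≈ 29.598*I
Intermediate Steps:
S = ⅗ (S = (⅕)*3 = ⅗ ≈ 0.60000)
d = -29/2 (d = (¼)*(-58) = -29/2 ≈ -14.500)
A = -6 (A = -2 - 4 = -6)
Y(Z) = -5*√Z/6 (Y(Z) = (-2/(4*(⅗)))*√Z = (-2/12/5)*√Z = (-2*5/12)*√Z = -5*√Z/6)
Y(A)*d = -5*I*√6/6*(-29/2) = 145*I*√6/12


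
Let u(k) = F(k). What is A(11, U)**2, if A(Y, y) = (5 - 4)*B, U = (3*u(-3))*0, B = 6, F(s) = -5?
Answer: 36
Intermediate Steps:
u(k) = -5
U = 0 (U = (3*(-5))*0 = -15*0 = 0)
A(Y, y) = 6 (A(Y, y) = (5 - 4)*6 = 1*6 = 6)
A(11, U)**2 = 6**2 = 36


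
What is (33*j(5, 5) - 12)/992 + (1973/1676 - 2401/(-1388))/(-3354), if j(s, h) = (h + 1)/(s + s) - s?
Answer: -2470434807/15504709520 ≈ -0.15933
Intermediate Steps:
j(s, h) = -s + (1 + h)/(2*s) (j(s, h) = (1 + h)/((2*s)) - s = (1 + h)*(1/(2*s)) - s = (1 + h)/(2*s) - s = -s + (1 + h)/(2*s))
(33*j(5, 5) - 12)/992 + (1973/1676 - 2401/(-1388))/(-3354) = (33*((½)*(1 + 5 - 2*5²)/5) - 12)/992 + (1973/1676 - 2401/(-1388))/(-3354) = (33*((½)*(⅕)*(1 + 5 - 2*25)) - 12)*(1/992) + (1973*(1/1676) - 2401*(-1/1388))*(-1/3354) = (33*((½)*(⅕)*(1 + 5 - 50)) - 12)*(1/992) + (1973/1676 + 2401/1388)*(-1/3354) = (33*((½)*(⅕)*(-44)) - 12)*(1/992) + (845325/290786)*(-1/3354) = (33*(-22/5) - 12)*(1/992) - 21675/25007596 = (-726/5 - 12)*(1/992) - 21675/25007596 = -786/5*1/992 - 21675/25007596 = -393/2480 - 21675/25007596 = -2470434807/15504709520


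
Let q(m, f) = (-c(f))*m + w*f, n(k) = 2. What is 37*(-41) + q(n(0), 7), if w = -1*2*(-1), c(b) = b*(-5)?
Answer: -1433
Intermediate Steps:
c(b) = -5*b
w = 2 (w = -2*(-1) = 2)
q(m, f) = 2*f + 5*f*m (q(m, f) = (-(-5)*f)*m + 2*f = (5*f)*m + 2*f = 5*f*m + 2*f = 2*f + 5*f*m)
37*(-41) + q(n(0), 7) = 37*(-41) + 7*(2 + 5*2) = -1517 + 7*(2 + 10) = -1517 + 7*12 = -1517 + 84 = -1433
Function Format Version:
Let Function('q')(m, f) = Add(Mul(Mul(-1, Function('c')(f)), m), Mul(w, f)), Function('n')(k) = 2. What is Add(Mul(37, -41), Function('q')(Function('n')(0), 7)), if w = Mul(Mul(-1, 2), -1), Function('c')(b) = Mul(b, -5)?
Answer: -1433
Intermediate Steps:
Function('c')(b) = Mul(-5, b)
w = 2 (w = Mul(-2, -1) = 2)
Function('q')(m, f) = Add(Mul(2, f), Mul(5, f, m)) (Function('q')(m, f) = Add(Mul(Mul(-1, Mul(-5, f)), m), Mul(2, f)) = Add(Mul(Mul(5, f), m), Mul(2, f)) = Add(Mul(5, f, m), Mul(2, f)) = Add(Mul(2, f), Mul(5, f, m)))
Add(Mul(37, -41), Function('q')(Function('n')(0), 7)) = Add(Mul(37, -41), Mul(7, Add(2, Mul(5, 2)))) = Add(-1517, Mul(7, Add(2, 10))) = Add(-1517, Mul(7, 12)) = Add(-1517, 84) = -1433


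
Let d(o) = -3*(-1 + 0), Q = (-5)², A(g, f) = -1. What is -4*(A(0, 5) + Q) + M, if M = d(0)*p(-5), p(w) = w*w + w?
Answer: -36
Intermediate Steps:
Q = 25
d(o) = 3 (d(o) = -3*(-1) = 3)
p(w) = w + w² (p(w) = w² + w = w + w²)
M = 60 (M = 3*(-5*(1 - 5)) = 3*(-5*(-4)) = 3*20 = 60)
-4*(A(0, 5) + Q) + M = -4*(-1 + 25) + 60 = -4*24 + 60 = -96 + 60 = -36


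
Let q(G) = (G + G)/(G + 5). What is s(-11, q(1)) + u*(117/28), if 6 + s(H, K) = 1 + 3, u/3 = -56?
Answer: -704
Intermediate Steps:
u = -168 (u = 3*(-56) = -168)
q(G) = 2*G/(5 + G) (q(G) = (2*G)/(5 + G) = 2*G/(5 + G))
s(H, K) = -2 (s(H, K) = -6 + (1 + 3) = -6 + 4 = -2)
s(-11, q(1)) + u*(117/28) = -2 - 19656/28 = -2 - 168*117/28 = -2 - 702 = -704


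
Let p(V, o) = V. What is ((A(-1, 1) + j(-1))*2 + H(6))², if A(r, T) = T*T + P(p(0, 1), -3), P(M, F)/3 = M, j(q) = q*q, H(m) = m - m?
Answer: 16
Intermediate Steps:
H(m) = 0
j(q) = q²
P(M, F) = 3*M
A(r, T) = T² (A(r, T) = T*T + 3*0 = T² + 0 = T²)
((A(-1, 1) + j(-1))*2 + H(6))² = ((1² + (-1)²)*2 + 0)² = ((1 + 1)*2 + 0)² = (2*2 + 0)² = (4 + 0)² = 4² = 16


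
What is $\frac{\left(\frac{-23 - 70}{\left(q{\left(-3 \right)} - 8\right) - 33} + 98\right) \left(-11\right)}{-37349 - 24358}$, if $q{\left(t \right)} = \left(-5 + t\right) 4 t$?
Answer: $\frac{5297}{308535} \approx 0.017168$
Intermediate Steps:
$q{\left(t \right)} = t \left(-20 + 4 t\right)$ ($q{\left(t \right)} = \left(-20 + 4 t\right) t = t \left(-20 + 4 t\right)$)
$\frac{\left(\frac{-23 - 70}{\left(q{\left(-3 \right)} - 8\right) - 33} + 98\right) \left(-11\right)}{-37349 - 24358} = \frac{\left(\frac{-23 - 70}{\left(4 \left(-3\right) \left(-5 - 3\right) - 8\right) - 33} + 98\right) \left(-11\right)}{-37349 - 24358} = \frac{\left(- \frac{93}{\left(4 \left(-3\right) \left(-8\right) - 8\right) - 33} + 98\right) \left(-11\right)}{-61707} = \left(- \frac{93}{\left(96 - 8\right) - 33} + 98\right) \left(-11\right) \left(- \frac{1}{61707}\right) = \left(- \frac{93}{88 - 33} + 98\right) \left(-11\right) \left(- \frac{1}{61707}\right) = \left(- \frac{93}{55} + 98\right) \left(-11\right) \left(- \frac{1}{61707}\right) = \frac{5297}{55} \left(-11\right) \left(- \frac{1}{61707}\right) = \left(- \frac{5297}{5}\right) \left(- \frac{1}{61707}\right) = \frac{5297}{308535}$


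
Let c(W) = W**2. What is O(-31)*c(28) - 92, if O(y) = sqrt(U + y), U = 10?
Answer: -92 + 784*I*sqrt(21) ≈ -92.0 + 3592.7*I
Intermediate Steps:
O(y) = sqrt(10 + y)
O(-31)*c(28) - 92 = sqrt(10 - 31)*28**2 - 92 = sqrt(-21)*784 - 92 = (I*sqrt(21))*784 - 92 = 784*I*sqrt(21) - 92 = -92 + 784*I*sqrt(21)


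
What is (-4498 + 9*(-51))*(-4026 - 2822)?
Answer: 33945536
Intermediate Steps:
(-4498 + 9*(-51))*(-4026 - 2822) = (-4498 - 459)*(-6848) = -4957*(-6848) = 33945536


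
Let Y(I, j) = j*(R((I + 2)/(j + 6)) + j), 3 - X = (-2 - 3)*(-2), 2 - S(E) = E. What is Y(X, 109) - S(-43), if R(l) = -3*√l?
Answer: 11836 - 327*I*√23/23 ≈ 11836.0 - 68.184*I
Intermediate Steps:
S(E) = 2 - E
X = -7 (X = 3 - (-2 - 3)*(-2) = 3 - (-5)*(-2) = 3 - 1*10 = 3 - 10 = -7)
Y(I, j) = j*(j - 3*√((2 + I)/(6 + j))) (Y(I, j) = j*(-3*√((I + 2)/(j + 6)) + j) = j*(-3*√((2 + I)/(6 + j)) + j) = j*(j - 3*√((2 + I)/(6 + j))))
Y(X, 109) - S(-43) = 109*(109 - 3*√(2 - 7)/√(6 + 109)) - (2 - 1*(-43)) = 109*(109 - 3*I*√23/23) - (2 + 43) = 109*(109 - 3*I*√23/23) - 1*45 = 109*(109 - 3*I*√23/23) - 45 = (11881 - 327*I*√23/23) - 45 = 11836 - 327*I*√23/23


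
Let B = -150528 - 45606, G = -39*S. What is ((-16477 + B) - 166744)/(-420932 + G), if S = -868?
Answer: 75871/77416 ≈ 0.98004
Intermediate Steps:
G = 33852 (G = -39*(-868) = 33852)
B = -196134
((-16477 + B) - 166744)/(-420932 + G) = ((-16477 - 196134) - 166744)/(-420932 + 33852) = (-212611 - 166744)/(-387080) = -379355*(-1/387080) = 75871/77416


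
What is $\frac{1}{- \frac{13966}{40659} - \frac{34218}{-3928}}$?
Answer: $\frac{79854276}{668205607} \approx 0.11951$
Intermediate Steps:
$\frac{1}{- \frac{13966}{40659} - \frac{34218}{-3928}} = \frac{1}{\left(-13966\right) \frac{1}{40659} - - \frac{17109}{1964}} = \frac{1}{- \frac{13966}{40659} + \frac{17109}{1964}} = \frac{1}{\frac{668205607}{79854276}} = \frac{79854276}{668205607}$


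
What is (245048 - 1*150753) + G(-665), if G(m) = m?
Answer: 93630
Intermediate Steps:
(245048 - 1*150753) + G(-665) = (245048 - 1*150753) - 665 = (245048 - 150753) - 665 = 94295 - 665 = 93630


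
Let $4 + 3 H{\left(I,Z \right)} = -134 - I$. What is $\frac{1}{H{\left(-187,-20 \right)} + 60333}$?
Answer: $\frac{3}{181048} \approx 1.657 \cdot 10^{-5}$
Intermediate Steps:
$H{\left(I,Z \right)} = -46 - \frac{I}{3}$ ($H{\left(I,Z \right)} = - \frac{4}{3} + \frac{-134 - I}{3} = - \frac{4}{3} - \left(\frac{134}{3} + \frac{I}{3}\right) = -46 - \frac{I}{3}$)
$\frac{1}{H{\left(-187,-20 \right)} + 60333} = \frac{1}{\left(-46 - - \frac{187}{3}\right) + 60333} = \frac{1}{\left(-46 + \frac{187}{3}\right) + 60333} = \frac{1}{\frac{49}{3} + 60333} = \frac{1}{\frac{181048}{3}} = \frac{3}{181048}$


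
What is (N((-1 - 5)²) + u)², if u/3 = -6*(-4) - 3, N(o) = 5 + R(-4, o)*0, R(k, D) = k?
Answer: 4624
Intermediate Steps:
N(o) = 5 (N(o) = 5 - 4*0 = 5 + 0 = 5)
u = 63 (u = 3*(-6*(-4) - 3) = 3*(24 - 3) = 3*21 = 63)
(N((-1 - 5)²) + u)² = (5 + 63)² = 68² = 4624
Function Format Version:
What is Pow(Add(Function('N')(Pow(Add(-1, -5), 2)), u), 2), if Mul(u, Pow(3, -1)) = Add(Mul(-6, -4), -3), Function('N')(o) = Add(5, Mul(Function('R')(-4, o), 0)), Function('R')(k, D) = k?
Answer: 4624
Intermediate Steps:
Function('N')(o) = 5 (Function('N')(o) = Add(5, Mul(-4, 0)) = Add(5, 0) = 5)
u = 63 (u = Mul(3, Add(Mul(-6, -4), -3)) = Mul(3, Add(24, -3)) = Mul(3, 21) = 63)
Pow(Add(Function('N')(Pow(Add(-1, -5), 2)), u), 2) = Pow(Add(5, 63), 2) = Pow(68, 2) = 4624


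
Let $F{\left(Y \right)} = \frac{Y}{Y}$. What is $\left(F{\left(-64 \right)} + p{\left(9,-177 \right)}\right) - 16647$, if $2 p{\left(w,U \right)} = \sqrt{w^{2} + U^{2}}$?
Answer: $-16646 + \frac{3 \sqrt{3490}}{2} \approx -16557.0$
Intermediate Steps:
$p{\left(w,U \right)} = \frac{\sqrt{U^{2} + w^{2}}}{2}$ ($p{\left(w,U \right)} = \frac{\sqrt{w^{2} + U^{2}}}{2} = \frac{\sqrt{U^{2} + w^{2}}}{2}$)
$F{\left(Y \right)} = 1$
$\left(F{\left(-64 \right)} + p{\left(9,-177 \right)}\right) - 16647 = \left(1 + \frac{\sqrt{\left(-177\right)^{2} + 9^{2}}}{2}\right) - 16647 = \left(1 + \frac{\sqrt{31329 + 81}}{2}\right) - 16647 = \left(1 + \frac{\sqrt{31410}}{2}\right) - 16647 = \left(1 + \frac{3 \sqrt{3490}}{2}\right) - 16647 = -16646 + \frac{3 \sqrt{3490}}{2}$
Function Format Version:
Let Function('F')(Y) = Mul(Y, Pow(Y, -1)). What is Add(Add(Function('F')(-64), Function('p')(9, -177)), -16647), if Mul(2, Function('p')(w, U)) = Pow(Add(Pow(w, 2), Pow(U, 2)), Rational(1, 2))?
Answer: Add(-16646, Mul(Rational(3, 2), Pow(3490, Rational(1, 2)))) ≈ -16557.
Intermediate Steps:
Function('p')(w, U) = Mul(Rational(1, 2), Pow(Add(Pow(U, 2), Pow(w, 2)), Rational(1, 2))) (Function('p')(w, U) = Mul(Rational(1, 2), Pow(Add(Pow(w, 2), Pow(U, 2)), Rational(1, 2))) = Mul(Rational(1, 2), Pow(Add(Pow(U, 2), Pow(w, 2)), Rational(1, 2))))
Function('F')(Y) = 1
Add(Add(Function('F')(-64), Function('p')(9, -177)), -16647) = Add(Add(1, Mul(Rational(1, 2), Pow(Add(Pow(-177, 2), Pow(9, 2)), Rational(1, 2)))), -16647) = Add(Add(1, Mul(Rational(1, 2), Pow(Add(31329, 81), Rational(1, 2)))), -16647) = Add(Add(1, Mul(Rational(1, 2), Pow(31410, Rational(1, 2)))), -16647) = Add(Add(1, Mul(Rational(1, 2), Mul(3, Pow(3490, Rational(1, 2))))), -16647) = Add(Add(1, Mul(Rational(3, 2), Pow(3490, Rational(1, 2)))), -16647) = Add(-16646, Mul(Rational(3, 2), Pow(3490, Rational(1, 2))))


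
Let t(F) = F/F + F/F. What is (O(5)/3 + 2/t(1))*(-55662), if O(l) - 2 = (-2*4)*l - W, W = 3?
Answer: 705052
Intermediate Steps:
t(F) = 2 (t(F) = 1 + 1 = 2)
O(l) = -1 - 8*l (O(l) = 2 + ((-2*4)*l - 1*3) = 2 + (-8*l - 3) = 2 + (-3 - 8*l) = -1 - 8*l)
(O(5)/3 + 2/t(1))*(-55662) = ((-1 - 8*5)/3 + 2/2)*(-55662) = ((-1 - 40)*(⅓) + 2*(½))*(-55662) = (-41*⅓ + 1)*(-55662) = (-41/3 + 1)*(-55662) = -38/3*(-55662) = 705052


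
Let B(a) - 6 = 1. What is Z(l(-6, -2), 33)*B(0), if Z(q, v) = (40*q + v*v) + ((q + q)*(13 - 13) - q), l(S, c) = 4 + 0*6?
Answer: 8715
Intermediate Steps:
l(S, c) = 4 (l(S, c) = 4 + 0 = 4)
B(a) = 7 (B(a) = 6 + 1 = 7)
Z(q, v) = v² + 39*q (Z(q, v) = (40*q + v²) + ((2*q)*0 - q) = (v² + 40*q) + (0 - q) = (v² + 40*q) - q = v² + 39*q)
Z(l(-6, -2), 33)*B(0) = (33² + 39*4)*7 = (1089 + 156)*7 = 1245*7 = 8715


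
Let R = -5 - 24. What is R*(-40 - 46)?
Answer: 2494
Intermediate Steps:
R = -29
R*(-40 - 46) = -29*(-40 - 46) = -29*(-86) = 2494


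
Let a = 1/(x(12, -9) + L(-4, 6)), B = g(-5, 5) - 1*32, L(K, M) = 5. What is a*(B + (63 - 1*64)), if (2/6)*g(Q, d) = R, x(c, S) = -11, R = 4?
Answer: 7/2 ≈ 3.5000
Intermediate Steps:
g(Q, d) = 12 (g(Q, d) = 3*4 = 12)
B = -20 (B = 12 - 1*32 = 12 - 32 = -20)
a = -⅙ (a = 1/(-11 + 5) = 1/(-6) = -⅙ ≈ -0.16667)
a*(B + (63 - 1*64)) = -(-20 + (63 - 1*64))/6 = -(-20 + (63 - 64))/6 = -(-20 - 1)/6 = -⅙*(-21) = 7/2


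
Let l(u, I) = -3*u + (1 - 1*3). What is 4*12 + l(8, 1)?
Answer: 22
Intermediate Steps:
l(u, I) = -2 - 3*u (l(u, I) = -3*u + (1 - 3) = -3*u - 2 = -2 - 3*u)
4*12 + l(8, 1) = 4*12 + (-2 - 3*8) = 48 + (-2 - 24) = 48 - 26 = 22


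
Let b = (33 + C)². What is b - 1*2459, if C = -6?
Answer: -1730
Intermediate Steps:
b = 729 (b = (33 - 6)² = 27² = 729)
b - 1*2459 = 729 - 1*2459 = 729 - 2459 = -1730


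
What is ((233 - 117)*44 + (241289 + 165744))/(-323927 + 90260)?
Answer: -45793/25963 ≈ -1.7638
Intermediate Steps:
((233 - 117)*44 + (241289 + 165744))/(-323927 + 90260) = (116*44 + 407033)/(-233667) = (5104 + 407033)*(-1/233667) = 412137*(-1/233667) = -45793/25963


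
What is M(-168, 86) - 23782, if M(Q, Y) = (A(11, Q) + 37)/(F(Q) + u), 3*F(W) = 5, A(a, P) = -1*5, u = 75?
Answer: -2734882/115 ≈ -23782.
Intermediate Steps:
A(a, P) = -5
F(W) = 5/3 (F(W) = (⅓)*5 = 5/3)
M(Q, Y) = 48/115 (M(Q, Y) = (-5 + 37)/(5/3 + 75) = 32/(230/3) = 32*(3/230) = 48/115)
M(-168, 86) - 23782 = 48/115 - 23782 = -2734882/115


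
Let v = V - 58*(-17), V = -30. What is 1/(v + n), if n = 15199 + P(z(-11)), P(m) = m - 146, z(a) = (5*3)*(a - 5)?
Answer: 1/15769 ≈ 6.3416e-5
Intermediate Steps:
z(a) = -75 + 15*a (z(a) = 15*(-5 + a) = -75 + 15*a)
P(m) = -146 + m
v = 956 (v = -30 - 58*(-17) = -30 + 986 = 956)
n = 14813 (n = 15199 + (-146 + (-75 + 15*(-11))) = 15199 + (-146 + (-75 - 165)) = 15199 + (-146 - 240) = 15199 - 386 = 14813)
1/(v + n) = 1/(956 + 14813) = 1/15769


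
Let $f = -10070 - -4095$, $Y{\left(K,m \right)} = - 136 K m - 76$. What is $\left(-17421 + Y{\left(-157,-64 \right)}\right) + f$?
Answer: $-1390000$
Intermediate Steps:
$Y{\left(K,m \right)} = -76 - 136 K m$ ($Y{\left(K,m \right)} = - 136 K m - 76 = -76 - 136 K m$)
$f = -5975$ ($f = -10070 + 4095 = -5975$)
$\left(-17421 + Y{\left(-157,-64 \right)}\right) + f = \left(-17421 - \left(76 - -1366528\right)\right) - 5975 = \left(-17421 - 1366604\right) - 5975 = -1384025 - 5975 = -1390000$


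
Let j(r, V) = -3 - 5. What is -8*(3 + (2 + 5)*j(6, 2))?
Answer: 424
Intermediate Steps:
j(r, V) = -8
-8*(3 + (2 + 5)*j(6, 2)) = -8*(3 + (2 + 5)*(-8)) = -8*(3 + 7*(-8)) = -8*(3 - 56) = -8*(-53) = 424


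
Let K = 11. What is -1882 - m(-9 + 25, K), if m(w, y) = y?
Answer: -1893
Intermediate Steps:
-1882 - m(-9 + 25, K) = -1882 - 1*11 = -1882 - 11 = -1893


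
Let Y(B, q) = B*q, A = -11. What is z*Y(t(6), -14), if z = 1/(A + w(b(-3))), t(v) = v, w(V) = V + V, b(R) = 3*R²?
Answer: -84/43 ≈ -1.9535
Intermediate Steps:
w(V) = 2*V
z = 1/43 (z = 1/(-11 + 2*(3*(-3)²)) = 1/(-11 + 2*(3*9)) = 1/(-11 + 2*27) = 1/(-11 + 54) = 1/43 ≈ 0.023256)
z*Y(t(6), -14) = (6*(-14))/43 = (1/43)*(-84) = -84/43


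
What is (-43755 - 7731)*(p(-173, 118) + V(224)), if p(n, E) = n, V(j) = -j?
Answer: 20439942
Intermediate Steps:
(-43755 - 7731)*(p(-173, 118) + V(224)) = (-43755 - 7731)*(-173 - 1*224) = -51486*(-173 - 224) = -51486*(-397) = 20439942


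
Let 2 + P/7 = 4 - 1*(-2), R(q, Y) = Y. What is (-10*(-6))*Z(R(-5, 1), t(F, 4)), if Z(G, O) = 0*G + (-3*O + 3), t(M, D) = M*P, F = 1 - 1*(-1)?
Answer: -9900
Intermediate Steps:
P = 28 (P = -14 + 7*(4 - 1*(-2)) = -14 + 7*(4 + 2) = -14 + 7*6 = -14 + 42 = 28)
F = 2 (F = 1 + 1 = 2)
t(M, D) = 28*M (t(M, D) = M*28 = 28*M)
Z(G, O) = 3 - 3*O (Z(G, O) = 0 + (3 - 3*O) = 3 - 3*O)
(-10*(-6))*Z(R(-5, 1), t(F, 4)) = (-10*(-6))*(3 - 84*2) = 60*(3 - 3*56) = 60*(3 - 168) = 60*(-165) = -9900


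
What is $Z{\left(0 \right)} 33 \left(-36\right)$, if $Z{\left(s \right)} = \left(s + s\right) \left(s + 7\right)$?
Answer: $0$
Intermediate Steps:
$Z{\left(s \right)} = 2 s \left(7 + s\right)$
$Z{\left(0 \right)} 33 \left(-36\right) = 2 \cdot 0 \left(7 + 0\right) 33 \left(-36\right) = 2 \cdot 0 \cdot 7 \cdot 33 \left(-36\right) = 0 \cdot 33 \left(-36\right) = 0 \left(-36\right) = 0$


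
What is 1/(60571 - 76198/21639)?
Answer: 21639/1310619671 ≈ 1.6511e-5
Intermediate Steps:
1/(60571 - 76198/21639) = 1/(1310619671/21639) = 21639/1310619671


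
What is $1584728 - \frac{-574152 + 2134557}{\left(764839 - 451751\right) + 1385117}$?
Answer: $\frac{538238290567}{339641} \approx 1.5847 \cdot 10^{6}$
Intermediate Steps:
$1584728 - \frac{-574152 + 2134557}{\left(764839 - 451751\right) + 1385117} = 1584728 - \frac{1560405}{313088 + 1385117} = 1584728 - \frac{1560405}{1698205} = 1584728 - 1560405 \cdot \frac{1}{1698205} = 1584728 - \frac{312081}{339641} = \frac{538238290567}{339641}$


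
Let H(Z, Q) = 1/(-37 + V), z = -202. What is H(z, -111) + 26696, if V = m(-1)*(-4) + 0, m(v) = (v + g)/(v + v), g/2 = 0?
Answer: 1041143/39 ≈ 26696.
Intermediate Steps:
g = 0 (g = 2*0 = 0)
m(v) = 1/2 (m(v) = (v + 0)/(v + v) = v/((2*v)) = v*(1/(2*v)) = 1/2)
V = -2 (V = (1/2)*(-4) + 0 = -2 + 0 = -2)
H(Z, Q) = -1/39 (H(Z, Q) = 1/(-37 - 2) = 1/(-39) = -1/39)
H(z, -111) + 26696 = -1/39 + 26696 = 1041143/39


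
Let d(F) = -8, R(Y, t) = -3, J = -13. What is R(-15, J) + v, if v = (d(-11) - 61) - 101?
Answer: -173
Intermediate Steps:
v = -170 (v = (-8 - 61) - 101 = -69 - 101 = -170)
R(-15, J) + v = -3 - 170 = -173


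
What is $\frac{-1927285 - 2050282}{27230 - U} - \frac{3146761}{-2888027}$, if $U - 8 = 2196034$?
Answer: $\frac{18312053908241}{6263587613924} \approx 2.9236$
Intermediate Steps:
$U = 2196042$ ($U = 8 + 2196034 = 2196042$)
$\frac{-1927285 - 2050282}{27230 - U} - \frac{3146761}{-2888027} = \frac{-1927285 - 2050282}{27230 - 2196042} - \frac{3146761}{-2888027} = - \frac{3977567}{27230 - 2196042} - - \frac{3146761}{2888027} = - \frac{3977567}{-2168812} + \frac{3146761}{2888027} = \left(-3977567\right) \left(- \frac{1}{2168812}\right) + \frac{3146761}{2888027} = \frac{3977567}{2168812} + \frac{3146761}{2888027} = \frac{18312053908241}{6263587613924}$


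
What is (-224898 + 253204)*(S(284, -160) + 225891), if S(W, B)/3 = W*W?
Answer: 13243216854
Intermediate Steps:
S(W, B) = 3*W² (S(W, B) = 3*(W*W) = 3*W²)
(-224898 + 253204)*(S(284, -160) + 225891) = (-224898 + 253204)*(3*284² + 225891) = 28306*(3*80656 + 225891) = 28306*(241968 + 225891) = 28306*467859 = 13243216854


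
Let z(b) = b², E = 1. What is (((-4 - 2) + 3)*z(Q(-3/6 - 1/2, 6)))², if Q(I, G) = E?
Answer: 9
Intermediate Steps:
Q(I, G) = 1
(((-4 - 2) + 3)*z(Q(-3/6 - 1/2, 6)))² = (((-4 - 2) + 3)*1²)² = ((-6 + 3)*1)² = (-3*1)² = (-3)² = 9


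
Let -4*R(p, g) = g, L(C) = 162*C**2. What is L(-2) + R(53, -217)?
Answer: 2809/4 ≈ 702.25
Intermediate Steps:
R(p, g) = -g/4
L(-2) + R(53, -217) = 162*(-2)**2 - 1/4*(-217) = 162*4 + 217/4 = 648 + 217/4 = 2809/4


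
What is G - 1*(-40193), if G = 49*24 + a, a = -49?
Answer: 41320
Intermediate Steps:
G = 1127 (G = 49*24 - 49 = 1176 - 49 = 1127)
G - 1*(-40193) = 1127 - 1*(-40193) = 1127 + 40193 = 41320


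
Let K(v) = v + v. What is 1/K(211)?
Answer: 1/422 ≈ 0.0023697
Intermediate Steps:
K(v) = 2*v
1/K(211) = 1/(2*211) = 1/422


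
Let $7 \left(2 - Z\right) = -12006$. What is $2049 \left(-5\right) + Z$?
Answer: $- \frac{59695}{7} \approx -8527.9$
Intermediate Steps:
$Z = \frac{12020}{7}$ ($Z = 2 - - \frac{12006}{7} = 2 + \frac{12006}{7} = \frac{12020}{7} \approx 1717.1$)
$2049 \left(-5\right) + Z = 2049 \left(-5\right) + \frac{12020}{7} = -10245 + \frac{12020}{7} = - \frac{59695}{7}$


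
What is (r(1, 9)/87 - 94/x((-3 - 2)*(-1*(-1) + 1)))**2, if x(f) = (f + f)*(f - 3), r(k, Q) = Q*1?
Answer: 946729/14212900 ≈ 0.066611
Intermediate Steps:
r(k, Q) = Q
x(f) = 2*f*(-3 + f) (x(f) = (2*f)*(-3 + f) = 2*f*(-3 + f))
(r(1, 9)/87 - 94/x((-3 - 2)*(-1*(-1) + 1)))**2 = (9/87 - 94*1/(2*(-3 - 2)*(-3 + (-3 - 2)*(-1*(-1) + 1))*(-1*(-1) + 1)))**2 = (9*(1/87) - 94*(-1/(10*(1 + 1)*(-3 - 5*(1 + 1)))))**2 = (3/29 - 94*(-1/(20*(-3 - 5*2))))**2 = (3/29 - 94*(-1/(20*(-3 - 10))))**2 = (3/29 - 94/(2*(-10)*(-13)))**2 = (3/29 - 94/260)**2 = (3/29 - 94*1/260)**2 = (3/29 - 47/130)**2 = (-973/3770)**2 = 946729/14212900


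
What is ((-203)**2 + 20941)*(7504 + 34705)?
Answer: 2623289350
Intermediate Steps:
((-203)**2 + 20941)*(7504 + 34705) = (41209 + 20941)*42209 = 62150*42209 = 2623289350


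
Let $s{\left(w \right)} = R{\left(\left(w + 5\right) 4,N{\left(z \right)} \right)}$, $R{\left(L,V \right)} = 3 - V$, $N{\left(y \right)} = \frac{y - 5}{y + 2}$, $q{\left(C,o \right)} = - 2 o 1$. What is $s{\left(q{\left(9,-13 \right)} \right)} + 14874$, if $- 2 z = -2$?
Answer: $\frac{44635}{3} \approx 14878.0$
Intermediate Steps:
$z = 1$ ($z = \left(- \frac{1}{2}\right) \left(-2\right) = 1$)
$q{\left(C,o \right)} = - 2 o$
$N{\left(y \right)} = \frac{-5 + y}{2 + y}$
$s{\left(w \right)} = \frac{13}{3}$ ($s{\left(w \right)} = 3 - \frac{-5 + 1}{2 + 1} = 3 - \frac{1}{3} \left(-4\right) = 3 - - \frac{4}{3} = 3 + \frac{4}{3} = \frac{13}{3}$)
$s{\left(q{\left(9,-13 \right)} \right)} + 14874 = \frac{13}{3} + 14874 = \frac{44635}{3}$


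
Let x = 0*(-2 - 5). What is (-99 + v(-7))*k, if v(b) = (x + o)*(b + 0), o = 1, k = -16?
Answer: 1696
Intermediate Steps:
x = 0 (x = 0*(-7) = 0)
v(b) = b (v(b) = (0 + 1)*(b + 0) = 1*b = b)
(-99 + v(-7))*k = (-99 - 7)*(-16) = -106*(-16) = 1696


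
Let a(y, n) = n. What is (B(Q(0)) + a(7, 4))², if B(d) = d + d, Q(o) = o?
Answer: 16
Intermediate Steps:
B(d) = 2*d
(B(Q(0)) + a(7, 4))² = (2*0 + 4)² = (0 + 4)² = 4² = 16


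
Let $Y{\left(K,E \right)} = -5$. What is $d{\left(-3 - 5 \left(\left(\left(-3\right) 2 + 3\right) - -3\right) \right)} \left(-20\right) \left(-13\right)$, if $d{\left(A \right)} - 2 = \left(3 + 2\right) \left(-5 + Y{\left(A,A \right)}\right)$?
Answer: $-12480$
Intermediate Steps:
$d{\left(A \right)} = -48$ ($d{\left(A \right)} = 2 + \left(3 + 2\right) \left(-5 - 5\right) = 2 + 5 \left(-10\right) = 2 - 50 = -48$)
$d{\left(-3 - 5 \left(\left(\left(-3\right) 2 + 3\right) - -3\right) \right)} \left(-20\right) \left(-13\right) = \left(-48\right) \left(-20\right) \left(-13\right) = 960 \left(-13\right) = -12480$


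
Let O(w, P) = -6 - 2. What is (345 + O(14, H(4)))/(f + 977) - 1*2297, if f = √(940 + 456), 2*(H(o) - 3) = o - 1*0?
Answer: -2189017252/953133 - 674*√349/953133 ≈ -2296.7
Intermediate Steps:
H(o) = 3 + o/2 (H(o) = 3 + (o - 1*0)/2 = 3 + (o + 0)/2 = 3 + o/2)
O(w, P) = -8
f = 2*√349 (f = √1396 = 2*√349 ≈ 37.363)
(345 + O(14, H(4)))/(f + 977) - 1*2297 = (345 - 8)/(2*√349 + 977) - 1*2297 = 337/(977 + 2*√349) - 2297 = -2297 + 337/(977 + 2*√349)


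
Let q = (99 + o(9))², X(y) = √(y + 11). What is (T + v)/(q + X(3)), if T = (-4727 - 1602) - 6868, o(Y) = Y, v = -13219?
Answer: -154058112/68024441 + 13208*√14/68024441 ≈ -2.2640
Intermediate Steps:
T = -13197 (T = -6329 - 6868 = -13197)
X(y) = √(11 + y)
q = 11664 (q = (99 + 9)² = 108² = 11664)
(T + v)/(q + X(3)) = (-13197 - 13219)/(11664 + √(11 + 3)) = -26416/(11664 + √14)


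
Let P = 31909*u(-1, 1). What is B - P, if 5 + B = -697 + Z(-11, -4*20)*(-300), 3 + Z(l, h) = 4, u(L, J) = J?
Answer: -32911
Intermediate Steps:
Z(l, h) = 1 (Z(l, h) = -3 + 4 = 1)
P = 31909 (P = 31909*1 = 31909)
B = -1002 (B = -5 + (-697 + 1*(-300)) = -5 + (-697 - 300) = -5 - 997 = -1002)
B - P = -1002 - 1*31909 = -1002 - 31909 = -32911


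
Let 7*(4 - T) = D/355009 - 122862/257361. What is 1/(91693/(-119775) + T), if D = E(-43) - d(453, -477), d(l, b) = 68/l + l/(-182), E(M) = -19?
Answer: 53979647773442377350/178276520031937988413 ≈ 0.30279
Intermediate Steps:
d(l, b) = 68/l - l/182 (d(l, b) = 68/l + l*(-1/182) = 68/l - l/182)
D = -1373641/82446 (D = -19 - (68/453 - 1/182*453) = -19 - (68*(1/453) - 453/182) = -19 - (68/453 - 453/182) = -19 - 1*(-192833/82446) = -19 + 192833/82446 = -1373641/82446 ≈ -16.661)
T = 5500320621540179/1352026243542702 (T = 4 - (-1373641/82446/355009 - 122862/257361)/7 = 4 - (-1373641/82446*1/355009 - 122862*1/257361)/7 = 4 - (-1373641/29269072014 - 40954/85787)/7 = 4 - 1/7*(-92215647369371/193146606220386) = 4 + 92215647369371/1352026243542702 = 5500320621540179/1352026243542702 ≈ 4.0682)
1/(91693/(-119775) + T) = 1/(91693/(-119775) + 5500320621540179/1352026243542702) = 1/(91693*(-1/119775) + 5500320621540179/1352026243542702) = 1/(-91693/119775 + 5500320621540179/1352026243542702) = 1/(178276520031937988413/53979647773442377350) = 53979647773442377350/178276520031937988413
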